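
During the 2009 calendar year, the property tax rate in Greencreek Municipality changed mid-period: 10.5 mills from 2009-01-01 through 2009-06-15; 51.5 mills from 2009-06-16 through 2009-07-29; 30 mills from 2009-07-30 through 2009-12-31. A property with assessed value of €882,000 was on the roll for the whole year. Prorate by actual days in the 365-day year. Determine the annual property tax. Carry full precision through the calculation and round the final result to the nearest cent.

2009-01-01 to 2009-06-15: 166 days at 10.5 mills → €882,000 × 1.05% × 166/365 = €4,211.8521
2009-06-16 to 2009-07-29: 44 days at 51.5 mills → €882,000 × 5.15% × 44/365 = €5,475.6493
2009-07-30 to 2009-12-31: 155 days at 30 mills → €882,000 × 3% × 155/365 = €11,236.4384
Total = €20,923.9397

€20,923.94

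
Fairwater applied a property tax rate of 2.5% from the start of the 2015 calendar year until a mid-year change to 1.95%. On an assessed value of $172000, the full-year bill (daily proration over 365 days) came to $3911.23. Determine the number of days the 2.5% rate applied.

215 days

Let d = days at the first rate; then 365 − d days at the second rate.
$172000 × [2.5%·d + 1.95%·(365−d)] / 365 = $3911.23
Solving gives d = 215, so the new rate took effect on August 4, 2015.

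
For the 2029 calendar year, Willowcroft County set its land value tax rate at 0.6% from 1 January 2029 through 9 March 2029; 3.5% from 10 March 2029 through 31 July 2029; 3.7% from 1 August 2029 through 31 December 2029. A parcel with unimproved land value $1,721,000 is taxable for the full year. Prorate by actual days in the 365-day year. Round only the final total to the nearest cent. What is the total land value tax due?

$52,379.70

1 January – 9 March 2029: 68 days at 0.6% → $1,721,000 × 0.6% × 68/365 = $1,923.7479
10 March – 31 July 2029: 144 days at 3.5% → $1,721,000 × 3.5% × 144/365 = $23,763.9452
1 August – 31 December 2029: 153 days at 3.7% → $1,721,000 × 3.7% × 153/365 = $26,692.0027
Total = $52,379.6959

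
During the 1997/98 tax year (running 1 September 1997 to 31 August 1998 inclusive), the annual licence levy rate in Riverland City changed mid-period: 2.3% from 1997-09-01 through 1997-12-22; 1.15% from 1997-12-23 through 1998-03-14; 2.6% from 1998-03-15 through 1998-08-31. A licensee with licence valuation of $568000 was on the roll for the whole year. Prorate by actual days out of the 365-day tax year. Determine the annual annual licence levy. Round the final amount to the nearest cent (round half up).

$12390.18

1997-09-01 to 1997-12-22: 113 days at 2.3% → $568000 × 2.3% × 113/365 = $4044.4712
1997-12-23 to 1998-03-14: 82 days at 1.15% → $568000 × 1.15% × 82/365 = $1467.4630
1998-03-15 to 1998-08-31: 170 days at 2.6% → $568000 × 2.6% × 170/365 = $6878.2466
Total = $12390.1808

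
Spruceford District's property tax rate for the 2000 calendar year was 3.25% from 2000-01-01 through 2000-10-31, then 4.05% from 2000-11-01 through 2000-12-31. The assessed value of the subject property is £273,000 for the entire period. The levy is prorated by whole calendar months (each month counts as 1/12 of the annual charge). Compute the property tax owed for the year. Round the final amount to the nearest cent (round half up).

£9,236.50

2000-01-01 to 2000-10-31: 10 months at 3.25% → £273,000 × 3.25% × 10/12 = £7,393.7500
2000-11-01 to 2000-12-31: 2 months at 4.05% → £273,000 × 4.05% × 2/12 = £1,842.7500
Total = £9,236.5000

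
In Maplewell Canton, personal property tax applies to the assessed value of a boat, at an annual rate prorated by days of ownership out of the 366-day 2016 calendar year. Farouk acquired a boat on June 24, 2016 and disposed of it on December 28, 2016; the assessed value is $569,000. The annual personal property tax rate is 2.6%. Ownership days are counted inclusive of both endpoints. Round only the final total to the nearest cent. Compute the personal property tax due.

Days held (June 24 – December 28, 2016): 188 out of 366
Tax = $569,000 × 2.6% × 188/366 = $7,599.1038

$7,599.10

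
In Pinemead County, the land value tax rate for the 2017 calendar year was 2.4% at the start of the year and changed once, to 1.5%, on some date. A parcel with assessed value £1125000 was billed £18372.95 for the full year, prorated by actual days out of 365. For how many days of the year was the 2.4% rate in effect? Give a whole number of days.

Let d = days at the first rate; then 365 − d days at the second rate.
£1125000 × [2.4%·d + 1.5%·(365−d)] / 365 = £18372.95
Solving gives d = 54, so the new rate took effect on February 24, 2017.

54 days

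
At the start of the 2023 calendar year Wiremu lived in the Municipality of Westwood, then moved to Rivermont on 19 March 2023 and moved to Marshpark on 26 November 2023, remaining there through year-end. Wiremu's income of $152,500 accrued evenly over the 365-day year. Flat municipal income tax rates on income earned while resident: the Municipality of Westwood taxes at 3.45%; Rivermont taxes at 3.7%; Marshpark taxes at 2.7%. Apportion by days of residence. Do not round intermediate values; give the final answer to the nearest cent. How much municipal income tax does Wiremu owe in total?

$5,411.66

The Municipality of Westwood, 1 January – 18 March 2023: 77 days → $152,500 × 3.45% × 77/365 = $1,109.9075
Rivermont, 19 March – 25 November 2023: 252 days → $152,500 × 3.7% × 252/365 = $3,895.6438
Marshpark, 26 November – 31 December 2023: 36 days → $152,500 × 2.7% × 36/365 = $406.1096
Total = $5,411.6610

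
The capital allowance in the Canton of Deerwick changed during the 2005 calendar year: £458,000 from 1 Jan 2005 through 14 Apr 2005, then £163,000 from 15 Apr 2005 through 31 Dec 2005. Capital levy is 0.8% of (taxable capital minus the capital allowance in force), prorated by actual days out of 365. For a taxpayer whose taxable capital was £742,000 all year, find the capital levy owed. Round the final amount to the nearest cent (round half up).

1 Jan – 14 Apr 2005: 104 days, exemption £458,000 → (£742,000 − £458,000) × 0.8% × 104/365 = £647.3644
15 Apr – 31 Dec 2005: 261 days, exemption £163,000 → (£742,000 − £163,000) × 0.8% × 261/365 = £3,312.1973
Total = £3,959.5616

£3,959.56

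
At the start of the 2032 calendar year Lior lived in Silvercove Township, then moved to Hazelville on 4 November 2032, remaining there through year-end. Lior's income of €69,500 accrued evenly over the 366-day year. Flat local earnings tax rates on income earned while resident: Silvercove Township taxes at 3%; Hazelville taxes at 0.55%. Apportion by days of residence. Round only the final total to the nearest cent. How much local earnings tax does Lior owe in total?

€1,815.17

Silvercove Township, 1 January – 3 November 2032: 308 days → €69,500 × 3% × 308/366 = €1,754.5902
Hazelville, 4 November – 31 December 2032: 58 days → €69,500 × 0.55% × 58/366 = €60.5751
Total = €1,815.1653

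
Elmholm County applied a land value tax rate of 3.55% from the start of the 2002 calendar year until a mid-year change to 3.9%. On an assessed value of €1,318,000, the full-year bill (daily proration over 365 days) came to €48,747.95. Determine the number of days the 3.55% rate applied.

Let d = days at the first rate; then 365 − d days at the second rate.
€1,318,000 × [3.55%·d + 3.9%·(365−d)] / 365 = €48,747.95
Solving gives d = 210, so the new rate took effect on 30 July 2002.

210 days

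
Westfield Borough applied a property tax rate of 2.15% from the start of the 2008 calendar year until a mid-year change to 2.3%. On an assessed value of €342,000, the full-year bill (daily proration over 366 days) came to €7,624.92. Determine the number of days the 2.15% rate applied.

172 days

Let d = days at the first rate; then 366 − d days at the second rate.
€342,000 × [2.15%·d + 2.3%·(366−d)] / 366 = €7,624.92
Solving gives d = 172, so the new rate took effect on 21 June 2008.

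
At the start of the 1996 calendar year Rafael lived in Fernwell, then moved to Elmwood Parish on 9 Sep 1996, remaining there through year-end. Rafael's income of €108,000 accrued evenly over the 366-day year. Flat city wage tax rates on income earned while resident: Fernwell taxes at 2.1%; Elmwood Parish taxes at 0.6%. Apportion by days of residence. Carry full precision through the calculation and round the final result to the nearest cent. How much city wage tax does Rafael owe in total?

€1,763.41

Fernwell, 1 Jan – 8 Sep 1996: 252 days → €108,000 × 2.1% × 252/366 = €1,561.5738
Elmwood Parish, 9 Sep – 31 Dec 1996: 114 days → €108,000 × 0.6% × 114/366 = €201.8361
Total = €1,763.4098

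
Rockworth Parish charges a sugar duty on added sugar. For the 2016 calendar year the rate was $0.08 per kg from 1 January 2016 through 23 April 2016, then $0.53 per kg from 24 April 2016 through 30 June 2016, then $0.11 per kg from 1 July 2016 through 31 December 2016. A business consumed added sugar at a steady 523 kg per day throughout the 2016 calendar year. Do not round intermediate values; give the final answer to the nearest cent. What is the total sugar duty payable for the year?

$34,204.20

1 January – 23 April 2016: 114 days × 523 kg/day = 59,622 kg at $0.08/kg → $4,769.76
24 April – 30 June 2016: 68 days × 523 kg/day = 35,564 kg at $0.53/kg → $18,848.92
1 July – 31 December 2016: 184 days × 523 kg/day = 96,232 kg at $0.11/kg → $10,585.52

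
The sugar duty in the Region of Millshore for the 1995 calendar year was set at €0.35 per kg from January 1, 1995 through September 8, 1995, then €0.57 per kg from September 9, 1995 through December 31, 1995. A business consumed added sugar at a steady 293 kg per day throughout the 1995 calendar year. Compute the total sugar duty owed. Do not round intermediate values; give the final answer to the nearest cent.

€44,779.19

January 1 – September 8, 1995: 251 days × 293 kg/day = 73,543 kg at €0.35/kg → €25,740.05
September 9 – December 31, 1995: 114 days × 293 kg/day = 33,402 kg at €0.57/kg → €19,039.14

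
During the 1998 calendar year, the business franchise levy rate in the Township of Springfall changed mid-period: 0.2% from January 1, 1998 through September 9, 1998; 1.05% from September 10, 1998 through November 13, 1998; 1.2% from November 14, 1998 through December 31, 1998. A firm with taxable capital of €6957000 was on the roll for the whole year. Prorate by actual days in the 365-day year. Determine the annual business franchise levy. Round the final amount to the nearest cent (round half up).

January 1 – September 9, 1998: 252 days at 0.2% → €6957000 × 0.2% × 252/365 = €9606.3781
September 10 – November 13, 1998: 65 days at 1.05% → €6957000 × 1.05% × 65/365 = €13008.6370
November 14 – December 31, 1998: 48 days at 1.2% → €6957000 × 1.2% × 48/365 = €10978.7178
Total = €33593.7329

€33593.73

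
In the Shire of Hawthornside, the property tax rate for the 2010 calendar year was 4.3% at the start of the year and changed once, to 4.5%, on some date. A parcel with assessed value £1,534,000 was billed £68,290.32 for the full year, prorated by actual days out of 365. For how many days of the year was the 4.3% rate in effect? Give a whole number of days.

88 days

Let d = days at the first rate; then 365 − d days at the second rate.
£1,534,000 × [4.3%·d + 4.5%·(365−d)] / 365 = £68,290.32
Solving gives d = 88, so the new rate took effect on March 30, 2010.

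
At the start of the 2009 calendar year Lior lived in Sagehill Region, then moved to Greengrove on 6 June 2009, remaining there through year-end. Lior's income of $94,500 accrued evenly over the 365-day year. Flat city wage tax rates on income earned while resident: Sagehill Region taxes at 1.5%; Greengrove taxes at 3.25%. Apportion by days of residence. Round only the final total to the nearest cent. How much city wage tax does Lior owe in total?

$2,364.44

Sagehill Region, 1 January – 5 June 2009: 156 days → $94,500 × 1.5% × 156/365 = $605.8356
Greengrove, 6 June – 31 December 2009: 209 days → $94,500 × 3.25% × 209/365 = $1,758.6062
Total = $2,364.4418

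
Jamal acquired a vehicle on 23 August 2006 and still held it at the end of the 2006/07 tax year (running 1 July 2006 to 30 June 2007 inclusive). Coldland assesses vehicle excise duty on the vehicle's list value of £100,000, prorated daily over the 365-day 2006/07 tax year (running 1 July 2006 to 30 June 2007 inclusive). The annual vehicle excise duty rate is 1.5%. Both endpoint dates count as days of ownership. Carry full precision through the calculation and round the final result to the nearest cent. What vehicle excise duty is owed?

Days held (23 August 2006 – 30 June 2007): 312 out of 365
Tax = £100,000 × 1.5% × 312/365 = £1,282.1918

£1,282.19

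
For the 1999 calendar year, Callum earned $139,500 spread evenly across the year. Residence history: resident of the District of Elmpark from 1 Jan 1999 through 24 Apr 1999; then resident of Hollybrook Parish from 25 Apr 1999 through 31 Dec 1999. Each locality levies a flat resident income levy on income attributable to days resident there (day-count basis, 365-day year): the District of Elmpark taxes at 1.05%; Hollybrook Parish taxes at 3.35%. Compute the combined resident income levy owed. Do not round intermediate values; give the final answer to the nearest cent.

$3,671.14

The District of Elmpark, 1 Jan – 24 Apr 1999: 114 days → $139,500 × 1.05% × 114/365 = $457.4836
Hollybrook Parish, 25 Apr – 31 Dec 1999: 251 days → $139,500 × 3.35% × 251/365 = $3,213.6596
Total = $3,671.1432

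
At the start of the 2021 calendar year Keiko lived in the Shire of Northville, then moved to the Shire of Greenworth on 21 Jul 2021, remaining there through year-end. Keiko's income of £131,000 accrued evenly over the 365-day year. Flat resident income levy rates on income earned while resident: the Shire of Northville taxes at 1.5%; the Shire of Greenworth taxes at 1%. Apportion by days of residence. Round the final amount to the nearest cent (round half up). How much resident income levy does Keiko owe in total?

The Shire of Northville, 1 Jan – 20 Jul 2021: 201 days → £131,000 × 1.5% × 201/365 = £1,082.0959
The Shire of Greenworth, 21 Jul – 31 Dec 2021: 164 days → £131,000 × 1% × 164/365 = £588.6027
Total = £1,670.6986

£1,670.70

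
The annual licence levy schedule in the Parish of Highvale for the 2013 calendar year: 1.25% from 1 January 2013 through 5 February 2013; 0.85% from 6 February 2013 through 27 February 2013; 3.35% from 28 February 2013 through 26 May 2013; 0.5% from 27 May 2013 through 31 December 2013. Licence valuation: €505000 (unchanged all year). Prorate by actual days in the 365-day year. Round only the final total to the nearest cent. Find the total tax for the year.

1 January – 5 February 2013: 36 days at 1.25% → €505000 × 1.25% × 36/365 = €622.6027
6 February – 27 February 2013: 22 days at 0.85% → €505000 × 0.85% × 22/365 = €258.7260
28 February – 26 May 2013: 88 days at 3.35% → €505000 × 3.35% × 88/365 = €4078.7397
27 May – 31 December 2013: 219 days at 0.5% → €505000 × 0.5% × 219/365 = €1515.0000
Total = €6475.0685

€6475.07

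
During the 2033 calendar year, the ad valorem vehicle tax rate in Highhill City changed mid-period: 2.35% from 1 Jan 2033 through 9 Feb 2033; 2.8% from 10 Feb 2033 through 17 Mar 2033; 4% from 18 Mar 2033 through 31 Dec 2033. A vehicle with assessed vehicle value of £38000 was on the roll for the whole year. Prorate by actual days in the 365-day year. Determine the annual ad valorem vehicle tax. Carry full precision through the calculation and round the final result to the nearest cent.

£1406.31

1 Jan – 9 Feb 2033: 40 days at 2.35% → £38000 × 2.35% × 40/365 = £97.8630
10 Feb – 17 Mar 2033: 36 days at 2.8% → £38000 × 2.8% × 36/365 = £104.9425
18 Mar – 31 Dec 2033: 289 days at 4% → £38000 × 4% × 289/365 = £1203.5068
Total = £1406.3123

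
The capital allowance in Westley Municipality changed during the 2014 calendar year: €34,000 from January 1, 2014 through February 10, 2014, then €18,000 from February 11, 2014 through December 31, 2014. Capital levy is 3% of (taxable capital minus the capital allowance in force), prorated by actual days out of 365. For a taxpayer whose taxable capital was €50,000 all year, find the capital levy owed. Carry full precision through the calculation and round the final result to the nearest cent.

€906.08

January 1 – February 10, 2014: 41 days, exemption €34,000 → (€50,000 − €34,000) × 3% × 41/365 = €53.9178
February 11 – December 31, 2014: 324 days, exemption €18,000 → (€50,000 − €18,000) × 3% × 324/365 = €852.1644
Total = €906.0822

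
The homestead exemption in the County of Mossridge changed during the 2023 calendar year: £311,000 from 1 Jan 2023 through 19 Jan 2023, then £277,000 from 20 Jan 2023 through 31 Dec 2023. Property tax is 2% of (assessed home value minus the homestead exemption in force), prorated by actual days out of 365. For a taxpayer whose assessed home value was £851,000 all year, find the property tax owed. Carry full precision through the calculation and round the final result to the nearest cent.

£11,444.60

1 Jan – 19 Jan 2023: 19 days, exemption £311,000 → (£851,000 − £311,000) × 2% × 19/365 = £562.1918
20 Jan – 31 Dec 2023: 346 days, exemption £277,000 → (£851,000 − £277,000) × 2% × 346/365 = £10,882.4110
Total = £11,444.6027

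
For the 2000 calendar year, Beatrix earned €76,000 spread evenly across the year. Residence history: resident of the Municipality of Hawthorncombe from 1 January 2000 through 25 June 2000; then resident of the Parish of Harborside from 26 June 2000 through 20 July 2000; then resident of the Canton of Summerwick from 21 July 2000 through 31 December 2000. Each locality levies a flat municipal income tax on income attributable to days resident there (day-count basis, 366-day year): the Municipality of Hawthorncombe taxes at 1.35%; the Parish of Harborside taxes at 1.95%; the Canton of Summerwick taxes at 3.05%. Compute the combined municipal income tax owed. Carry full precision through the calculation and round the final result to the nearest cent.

The Municipality of Hawthorncombe, 1 January – 25 June 2000: 177 days → €76,000 × 1.35% × 177/366 = €496.1803
The Parish of Harborside, 26 June – 20 July 2000: 25 days → €76,000 × 1.95% × 25/366 = €101.2295
The Canton of Summerwick, 21 July – 31 December 2000: 164 days → €76,000 × 3.05% × 164/366 = €1,038.6667
Total = €1,636.0765

€1,636.08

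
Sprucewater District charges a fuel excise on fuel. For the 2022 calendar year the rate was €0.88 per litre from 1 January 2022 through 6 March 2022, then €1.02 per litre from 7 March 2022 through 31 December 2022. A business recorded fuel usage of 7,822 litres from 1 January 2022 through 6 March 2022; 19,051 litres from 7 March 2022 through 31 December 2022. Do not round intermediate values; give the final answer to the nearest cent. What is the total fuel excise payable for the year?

1 January – 6 March 2022: 7,822 litres at €0.88/litre → €6883.36
7 March – 31 December 2022: 19,051 litres at €1.02/litre → €19432.02

€26315.38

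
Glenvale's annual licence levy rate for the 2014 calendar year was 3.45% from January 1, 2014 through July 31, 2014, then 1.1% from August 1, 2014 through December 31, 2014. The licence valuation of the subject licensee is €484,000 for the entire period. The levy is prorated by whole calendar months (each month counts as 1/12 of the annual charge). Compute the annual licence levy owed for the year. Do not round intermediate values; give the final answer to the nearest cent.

January 1 – July 31, 2014: 7 months at 3.45% → €484,000 × 3.45% × 7/12 = €9,740.5000
August 1 – December 31, 2014: 5 months at 1.1% → €484,000 × 1.1% × 5/12 = €2,218.3333
Total = €11,958.8333

€11,958.83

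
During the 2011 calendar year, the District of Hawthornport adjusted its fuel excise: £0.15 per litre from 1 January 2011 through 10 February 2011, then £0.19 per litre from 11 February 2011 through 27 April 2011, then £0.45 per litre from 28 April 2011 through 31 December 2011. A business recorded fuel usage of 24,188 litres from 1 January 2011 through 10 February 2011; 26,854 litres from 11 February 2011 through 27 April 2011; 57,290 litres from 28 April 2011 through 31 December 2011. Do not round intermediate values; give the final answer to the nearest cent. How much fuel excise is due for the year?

1 January – 10 February 2011: 24,188 litres at £0.15/litre → £3628.20
11 February – 27 April 2011: 26,854 litres at £0.19/litre → £5102.26
28 April – 31 December 2011: 57,290 litres at £0.45/litre → £25780.50

£34510.96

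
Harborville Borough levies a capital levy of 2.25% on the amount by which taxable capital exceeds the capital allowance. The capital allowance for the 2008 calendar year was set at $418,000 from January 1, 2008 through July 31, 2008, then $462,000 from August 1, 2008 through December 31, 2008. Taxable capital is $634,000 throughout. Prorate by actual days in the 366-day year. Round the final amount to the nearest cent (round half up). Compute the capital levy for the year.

$4,446.15

January 1 – July 31, 2008: 213 days, exemption $418,000 → ($634,000 − $418,000) × 2.25% × 213/366 = $2,828.3607
August 1 – December 31, 2008: 153 days, exemption $462,000 → ($634,000 − $462,000) × 2.25% × 153/366 = $1,617.7869
Total = $4,446.1475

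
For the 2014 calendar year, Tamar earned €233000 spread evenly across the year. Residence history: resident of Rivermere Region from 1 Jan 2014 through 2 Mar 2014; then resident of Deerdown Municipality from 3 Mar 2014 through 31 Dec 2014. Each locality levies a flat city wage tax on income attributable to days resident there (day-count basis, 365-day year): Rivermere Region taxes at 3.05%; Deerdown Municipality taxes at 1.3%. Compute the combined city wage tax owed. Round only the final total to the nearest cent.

Rivermere Region, 1 Jan – 2 Mar 2014: 61 days → €233000 × 3.05% × 61/365 = €1187.6616
Deerdown Municipality, 3 Mar – 31 Dec 2014: 304 days → €233000 × 1.3% × 304/365 = €2522.7836
Total = €3710.4452

€3710.45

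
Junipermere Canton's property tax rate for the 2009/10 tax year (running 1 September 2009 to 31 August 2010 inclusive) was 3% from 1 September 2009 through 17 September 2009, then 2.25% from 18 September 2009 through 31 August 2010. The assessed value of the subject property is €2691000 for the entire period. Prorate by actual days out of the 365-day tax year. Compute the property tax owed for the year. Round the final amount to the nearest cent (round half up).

€61487.51

1 September – 17 September 2009: 17 days at 3% → €2691000 × 3% × 17/365 = €3760.0274
18 September 2009 – 31 August 2010: 348 days at 2.25% → €2691000 × 2.25% × 348/365 = €57727.4795
Total = €61487.5068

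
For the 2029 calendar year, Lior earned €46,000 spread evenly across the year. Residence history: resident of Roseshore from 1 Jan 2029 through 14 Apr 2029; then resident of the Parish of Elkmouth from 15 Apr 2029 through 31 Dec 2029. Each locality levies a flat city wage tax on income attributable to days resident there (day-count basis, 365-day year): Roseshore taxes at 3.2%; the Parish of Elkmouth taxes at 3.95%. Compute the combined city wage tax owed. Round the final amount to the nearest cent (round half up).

€1,718.70

Roseshore, 1 Jan – 14 Apr 2029: 104 days → €46,000 × 3.2% × 104/365 = €419.4192
The Parish of Elkmouth, 15 Apr – 31 Dec 2029: 261 days → €46,000 × 3.95% × 261/365 = €1,299.2795
Total = €1,718.6986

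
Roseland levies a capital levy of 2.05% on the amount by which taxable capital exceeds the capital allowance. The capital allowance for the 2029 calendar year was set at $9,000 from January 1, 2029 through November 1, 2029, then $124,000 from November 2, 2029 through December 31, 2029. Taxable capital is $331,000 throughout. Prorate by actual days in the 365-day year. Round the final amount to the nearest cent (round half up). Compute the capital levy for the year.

January 1 – November 1, 2029: 305 days, exemption $9,000 → ($331,000 − $9,000) × 2.05% × 305/365 = $5,515.9041
November 2 – December 31, 2029: 60 days, exemption $124,000 → ($331,000 − $124,000) × 2.05% × 60/365 = $697.5616
Total = $6,213.4658

$6,213.47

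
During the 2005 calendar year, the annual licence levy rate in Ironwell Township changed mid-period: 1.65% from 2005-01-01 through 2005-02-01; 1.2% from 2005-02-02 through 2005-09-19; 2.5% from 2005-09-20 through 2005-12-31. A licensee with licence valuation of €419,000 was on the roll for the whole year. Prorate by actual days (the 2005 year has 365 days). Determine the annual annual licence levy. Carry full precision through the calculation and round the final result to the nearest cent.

2005-01-01 to 2005-02-01: 32 days at 1.65% → €419,000 × 1.65% × 32/365 = €606.1151
2005-02-02 to 2005-09-19: 230 days at 1.2% → €419,000 × 1.2% × 230/365 = €3,168.3288
2005-09-20 to 2005-12-31: 103 days at 2.5% → €419,000 × 2.5% × 103/365 = €2,955.9589
Total = €6,730.4027

€6,730.40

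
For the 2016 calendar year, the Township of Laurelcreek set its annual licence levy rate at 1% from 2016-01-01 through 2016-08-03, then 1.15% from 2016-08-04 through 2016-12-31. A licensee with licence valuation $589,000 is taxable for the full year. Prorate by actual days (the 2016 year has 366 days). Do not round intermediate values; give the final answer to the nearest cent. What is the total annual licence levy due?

$6,252.09

2016-01-01 to 2016-08-03: 216 days at 1% → $589,000 × 1% × 216/366 = $3,476.0656
2016-08-04 to 2016-12-31: 150 days at 1.15% → $589,000 × 1.15% × 150/366 = $2,776.0246
Total = $6,252.0902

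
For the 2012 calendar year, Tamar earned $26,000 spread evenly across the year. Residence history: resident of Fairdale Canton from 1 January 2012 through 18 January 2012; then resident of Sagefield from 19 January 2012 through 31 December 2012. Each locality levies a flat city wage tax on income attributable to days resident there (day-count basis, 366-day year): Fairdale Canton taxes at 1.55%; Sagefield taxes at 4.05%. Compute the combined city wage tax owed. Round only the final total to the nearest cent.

$1,021.03

Fairdale Canton, 1 January – 18 January 2012: 18 days → $26,000 × 1.55% × 18/366 = $19.8197
Sagefield, 19 January – 31 December 2012: 348 days → $26,000 × 4.05% × 348/366 = $1,001.2131
Total = $1,021.0328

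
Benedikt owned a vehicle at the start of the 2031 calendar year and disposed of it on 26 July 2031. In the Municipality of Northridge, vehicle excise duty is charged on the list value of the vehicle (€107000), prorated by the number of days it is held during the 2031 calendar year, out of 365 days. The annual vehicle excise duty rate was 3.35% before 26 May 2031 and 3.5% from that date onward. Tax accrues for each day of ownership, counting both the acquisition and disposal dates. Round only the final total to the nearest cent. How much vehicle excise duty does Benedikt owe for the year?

1 January – 25 May 2031: 145 days at 3.35% → €107000 × 3.35% × 145/365 = €1423.9795
26 May – 26 July 2031: 62 days at 3.5% → €107000 × 3.5% × 62/365 = €636.1370
Total = €2060.1164

€2060.12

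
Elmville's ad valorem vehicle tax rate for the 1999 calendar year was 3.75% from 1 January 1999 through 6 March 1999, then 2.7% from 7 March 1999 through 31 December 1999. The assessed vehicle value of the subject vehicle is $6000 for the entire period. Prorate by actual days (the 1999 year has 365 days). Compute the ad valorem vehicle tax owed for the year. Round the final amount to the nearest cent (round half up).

$173.22

1 January – 6 March 1999: 65 days at 3.75% → $6000 × 3.75% × 65/365 = $40.0685
7 March – 31 December 1999: 300 days at 2.7% → $6000 × 2.7% × 300/365 = $133.1507
Total = $173.2192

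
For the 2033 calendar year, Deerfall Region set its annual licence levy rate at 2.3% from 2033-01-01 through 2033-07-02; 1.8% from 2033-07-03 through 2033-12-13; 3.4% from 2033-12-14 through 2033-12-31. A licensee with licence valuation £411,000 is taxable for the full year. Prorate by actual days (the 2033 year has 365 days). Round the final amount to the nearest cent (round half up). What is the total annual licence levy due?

£8,752.61

2033-01-01 to 2033-07-02: 183 days at 2.3% → £411,000 × 2.3% × 183/365 = £4,739.4493
2033-07-03 to 2033-12-13: 164 days at 1.8% → £411,000 × 1.8% × 164/365 = £3,324.0329
2033-12-14 to 2033-12-31: 18 days at 3.4% → £411,000 × 3.4% × 18/365 = £689.1288
Total = £8,752.6110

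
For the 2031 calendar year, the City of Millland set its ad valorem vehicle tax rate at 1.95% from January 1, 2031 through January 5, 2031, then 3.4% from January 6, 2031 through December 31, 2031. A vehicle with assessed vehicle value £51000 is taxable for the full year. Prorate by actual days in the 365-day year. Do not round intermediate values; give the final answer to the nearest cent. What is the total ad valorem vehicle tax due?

£1723.87

January 1 – January 5, 2031: 5 days at 1.95% → £51000 × 1.95% × 5/365 = £13.6233
January 6 – December 31, 2031: 360 days at 3.4% → £51000 × 3.4% × 360/365 = £1710.2466
Total = £1723.8699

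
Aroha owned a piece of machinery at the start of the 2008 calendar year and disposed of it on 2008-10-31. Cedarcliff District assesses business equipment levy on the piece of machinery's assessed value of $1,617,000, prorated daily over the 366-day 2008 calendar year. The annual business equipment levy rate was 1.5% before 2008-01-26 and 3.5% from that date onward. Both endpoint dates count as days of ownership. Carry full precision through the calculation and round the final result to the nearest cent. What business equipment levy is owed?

$44,953.48

2008-01-01 to 2008-01-25: 25 days at 1.5% → $1,617,000 × 1.5% × 25/366 = $1,656.7623
2008-01-26 to 2008-10-31: 280 days at 3.5% → $1,617,000 × 3.5% × 280/366 = $43,296.7213
Total = $44,953.4836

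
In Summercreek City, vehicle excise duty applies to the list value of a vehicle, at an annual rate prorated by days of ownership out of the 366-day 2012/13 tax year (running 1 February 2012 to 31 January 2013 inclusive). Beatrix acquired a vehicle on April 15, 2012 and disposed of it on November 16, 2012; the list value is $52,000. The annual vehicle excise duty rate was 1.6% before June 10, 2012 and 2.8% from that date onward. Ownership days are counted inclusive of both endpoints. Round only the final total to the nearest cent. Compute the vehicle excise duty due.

$763.80

April 15 – June 9, 2012: 56 days at 1.6% → $52,000 × 1.6% × 56/366 = $127.3005
June 10 – November 16, 2012: 160 days at 2.8% → $52,000 × 2.8% × 160/366 = $636.5027
Total = $763.8033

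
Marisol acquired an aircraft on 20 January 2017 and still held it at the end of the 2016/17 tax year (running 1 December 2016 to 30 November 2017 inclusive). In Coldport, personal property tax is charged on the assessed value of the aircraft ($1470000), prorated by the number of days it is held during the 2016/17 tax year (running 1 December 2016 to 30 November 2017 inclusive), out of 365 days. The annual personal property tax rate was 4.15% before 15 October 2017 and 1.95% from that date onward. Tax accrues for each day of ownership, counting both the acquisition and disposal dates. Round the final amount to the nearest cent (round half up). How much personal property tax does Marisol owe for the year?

20 January – 14 October 2017: 268 days at 4.15% → $1470000 × 4.15% × 268/365 = $44792.7123
15 October – 30 November 2017: 47 days at 1.95% → $1470000 × 1.95% × 47/365 = $3691.1096
Total = $48483.8219

$48483.82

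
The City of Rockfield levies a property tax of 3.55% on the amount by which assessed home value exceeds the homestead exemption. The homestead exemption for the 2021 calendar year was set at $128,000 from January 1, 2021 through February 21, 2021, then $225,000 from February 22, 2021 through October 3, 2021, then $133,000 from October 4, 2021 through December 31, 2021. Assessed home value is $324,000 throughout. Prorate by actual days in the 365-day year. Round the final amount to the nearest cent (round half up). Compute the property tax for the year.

$4,801.45

January 1 – February 21, 2021: 52 days, exemption $128,000 → ($324,000 − $128,000) × 3.55% × 52/365 = $991.2767
February 22 – October 3, 2021: 224 days, exemption $225,000 → ($324,000 − $225,000) × 3.55% × 224/365 = $2,156.8438
October 4 – December 31, 2021: 89 days, exemption $133,000 → ($324,000 − $133,000) × 3.55% × 89/365 = $1,653.3274
Total = $4,801.4479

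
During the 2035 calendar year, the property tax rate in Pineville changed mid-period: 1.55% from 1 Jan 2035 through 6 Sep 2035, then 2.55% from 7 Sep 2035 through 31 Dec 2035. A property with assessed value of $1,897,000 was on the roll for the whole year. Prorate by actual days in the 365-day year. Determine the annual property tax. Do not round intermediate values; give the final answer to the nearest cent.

$35,432.32

1 Jan – 6 Sep 2035: 249 days at 1.55% → $1,897,000 × 1.55% × 249/365 = $20,058.8260
7 Sep – 31 Dec 2035: 116 days at 2.55% → $1,897,000 × 2.55% × 116/365 = $15,373.4959
Total = $35,432.3219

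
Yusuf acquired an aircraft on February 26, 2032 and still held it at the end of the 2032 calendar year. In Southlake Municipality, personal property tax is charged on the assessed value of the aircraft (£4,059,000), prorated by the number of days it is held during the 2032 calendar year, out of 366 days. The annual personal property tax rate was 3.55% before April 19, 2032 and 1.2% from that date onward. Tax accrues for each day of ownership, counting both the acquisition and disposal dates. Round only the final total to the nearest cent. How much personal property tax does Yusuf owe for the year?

February 26 – April 18, 2032: 53 days at 3.55% → £4,059,000 × 3.55% × 53/366 = £20,866.1434
April 19 – December 31, 2032: 257 days at 1.2% → £4,059,000 × 1.2% × 257/366 = £34,202.0656
Total = £55,068.2090

£55,068.21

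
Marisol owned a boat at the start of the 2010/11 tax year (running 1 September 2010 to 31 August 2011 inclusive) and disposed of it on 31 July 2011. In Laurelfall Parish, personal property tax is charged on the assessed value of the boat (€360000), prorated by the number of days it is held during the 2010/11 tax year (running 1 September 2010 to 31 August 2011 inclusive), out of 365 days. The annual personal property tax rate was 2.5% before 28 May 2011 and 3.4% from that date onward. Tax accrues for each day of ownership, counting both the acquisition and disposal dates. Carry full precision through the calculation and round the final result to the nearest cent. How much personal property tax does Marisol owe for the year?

1 September 2010 – 27 May 2011: 269 days at 2.5% → €360000 × 2.5% × 269/365 = €6632.8767
28 May – 31 July 2011: 65 days at 3.4% → €360000 × 3.4% × 65/365 = €2179.7260
Total = €8812.6027

€8812.60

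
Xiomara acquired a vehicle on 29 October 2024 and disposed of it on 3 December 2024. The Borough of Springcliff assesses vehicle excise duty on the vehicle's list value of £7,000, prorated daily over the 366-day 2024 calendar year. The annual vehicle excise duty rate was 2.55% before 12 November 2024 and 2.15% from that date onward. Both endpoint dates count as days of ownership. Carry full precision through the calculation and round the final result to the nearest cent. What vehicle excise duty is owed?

29 October – 11 November 2024: 14 days at 2.55% → £7,000 × 2.55% × 14/366 = £6.8279
12 November – 3 December 2024: 22 days at 2.15% → £7,000 × 2.15% × 22/366 = £9.0464
Total = £15.8743

£15.87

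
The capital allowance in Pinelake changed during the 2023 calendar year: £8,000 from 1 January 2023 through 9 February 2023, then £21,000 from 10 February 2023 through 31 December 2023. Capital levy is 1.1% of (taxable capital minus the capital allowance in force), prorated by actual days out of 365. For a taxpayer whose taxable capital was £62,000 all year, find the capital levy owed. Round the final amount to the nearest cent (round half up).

1 January – 9 February 2023: 40 days, exemption £8,000 → (£62,000 − £8,000) × 1.1% × 40/365 = £65.0959
10 February – 31 December 2023: 325 days, exemption £21,000 → (£62,000 − £21,000) × 1.1% × 325/365 = £401.5753
Total = £466.6712

£466.67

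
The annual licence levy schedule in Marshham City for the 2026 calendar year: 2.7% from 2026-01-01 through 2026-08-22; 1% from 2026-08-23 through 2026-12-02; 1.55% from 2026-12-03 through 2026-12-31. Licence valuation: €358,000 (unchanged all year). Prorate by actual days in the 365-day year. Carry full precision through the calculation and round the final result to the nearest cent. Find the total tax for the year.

€7,638.15

2026-01-01 to 2026-08-22: 234 days at 2.7% → €358,000 × 2.7% × 234/365 = €6,196.8329
2026-08-23 to 2026-12-02: 102 days at 1% → €358,000 × 1% × 102/365 = €1,000.4384
2026-12-03 to 2026-12-31: 29 days at 1.55% → €358,000 × 1.55% × 29/365 = €440.8795
Total = €7,638.1507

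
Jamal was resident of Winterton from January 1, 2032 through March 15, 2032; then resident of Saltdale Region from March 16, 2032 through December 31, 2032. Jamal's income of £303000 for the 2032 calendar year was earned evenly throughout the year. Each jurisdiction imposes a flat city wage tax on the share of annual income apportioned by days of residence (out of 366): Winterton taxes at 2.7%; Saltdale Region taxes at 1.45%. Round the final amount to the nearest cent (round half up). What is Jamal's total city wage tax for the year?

£5169.63

Winterton, January 1 – March 15, 2032: 75 days → £303000 × 2.7% × 75/366 = £1676.4344
Saltdale Region, March 16 – December 31, 2032: 291 days → £303000 × 1.45% × 291/366 = £3493.1926
Total = £5169.6270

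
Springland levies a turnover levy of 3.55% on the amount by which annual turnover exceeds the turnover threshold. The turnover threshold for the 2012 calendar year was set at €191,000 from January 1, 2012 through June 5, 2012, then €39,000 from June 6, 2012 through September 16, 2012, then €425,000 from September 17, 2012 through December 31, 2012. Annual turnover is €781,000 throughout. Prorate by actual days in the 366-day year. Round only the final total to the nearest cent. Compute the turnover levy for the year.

€20,057.69

January 1 – June 5, 2012: 157 days, exemption €191,000 → (€781,000 − €191,000) × 3.55% × 157/366 = €8,984.6038
June 6 – September 16, 2012: 103 days, exemption €39,000 → (€781,000 − €39,000) × 3.55% × 103/366 = €7,412.9044
September 17 – December 31, 2012: 106 days, exemption €425,000 → (€781,000 − €425,000) × 3.55% × 106/366 = €3,660.1858
Total = €20,057.6940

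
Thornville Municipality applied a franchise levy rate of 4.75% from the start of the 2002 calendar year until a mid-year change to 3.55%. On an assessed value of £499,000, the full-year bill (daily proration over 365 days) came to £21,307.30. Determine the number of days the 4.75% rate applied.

219 days

Let d = days at the first rate; then 365 − d days at the second rate.
£499,000 × [4.75%·d + 3.55%·(365−d)] / 365 = £21,307.30
Solving gives d = 219, so the new rate took effect on 8 August 2002.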